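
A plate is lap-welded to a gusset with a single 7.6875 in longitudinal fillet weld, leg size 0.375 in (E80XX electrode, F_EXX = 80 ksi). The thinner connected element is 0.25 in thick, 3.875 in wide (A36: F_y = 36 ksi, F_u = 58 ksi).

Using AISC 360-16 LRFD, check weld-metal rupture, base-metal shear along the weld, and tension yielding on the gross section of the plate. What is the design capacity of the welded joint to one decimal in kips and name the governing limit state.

Weld metal: throat = 0.707×0.375 = 0.26513 in, L = 7.6875 in. φR_n = 0.75 × 0.6 × 80 × 0.26513 × 7.6875 = 73.4 kips.
Base metal shear (0.25 in plate): yield φR_n = 1.0×0.6×36×0.25×7.6875 = 41.5 kips; rupture φR_n = 0.75×0.6×58×0.25×7.6875 = 50.2 kips; take 41.5 kips (yield).
Tension yield (gross): A_g = 3.875×0.25 = 0.96875 in². φR_n = 0.90 × 36 × 0.96875 = 31.4 kips.
Governing: min(73.4, 41.5, 31.4) = 31.4 kips → gross-section yield.

31.4 kips (gross-section yield governs)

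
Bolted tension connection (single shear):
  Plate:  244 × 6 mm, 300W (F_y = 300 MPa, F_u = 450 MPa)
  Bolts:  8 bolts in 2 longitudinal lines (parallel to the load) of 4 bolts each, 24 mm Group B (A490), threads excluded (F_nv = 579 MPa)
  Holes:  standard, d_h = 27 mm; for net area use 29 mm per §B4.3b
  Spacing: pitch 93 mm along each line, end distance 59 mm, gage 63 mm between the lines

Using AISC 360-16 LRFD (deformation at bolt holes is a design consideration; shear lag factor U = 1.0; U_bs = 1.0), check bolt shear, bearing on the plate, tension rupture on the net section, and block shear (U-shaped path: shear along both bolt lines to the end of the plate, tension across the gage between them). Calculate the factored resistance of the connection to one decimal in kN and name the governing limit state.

Bolt shear: A_b = π(24)²/4 = 452.39 mm². φR_n = 0.75 × 579 × 452.39 × 8 × 1 = 1571.6 kN.
Bearing (6 mm plate, F_u = 450 MPa): end bolts L_c = 59 − 27/2 = 45.5, R_n = min(1.2×45.5×6×450, 2.4×24×6×450) = 147.42 kN/bolt; interior L_c = 93 − 27 = 66, R_n = 155.52 kN/bolt. φR_n = 0.75 × (2×147.42 + 6×155.52) = 921.0 kN.
Tension rupture (net): A_n = (244 − 2×29)×6 = 1116 mm² (U = 1.0, A_e = A_n). φR_n = 0.75 × 450 × 1116 = 376.7 kN.
Block shear: shear path 2×[59+3×93] = 2×338 mm, A_gv = 4056, A_nv = 2×(338 − 3.5×29)×6 = 2838 mm²; tension across gage: (63 − 1×29)×6 = 204 mm². R_n = min(0.6×450×2838, 0.6×300×4056) + 1.0×450×204 = min(766.26, 730.08) + 91.8 = 821.88 kN. φR_n = 0.75 × 821.88 = 616.4 kN.
Governing: min(1571.6, 921.0, 376.7, 616.4) = 376.7 kN → net-section rupture.

376.7 kN (net-section rupture governs)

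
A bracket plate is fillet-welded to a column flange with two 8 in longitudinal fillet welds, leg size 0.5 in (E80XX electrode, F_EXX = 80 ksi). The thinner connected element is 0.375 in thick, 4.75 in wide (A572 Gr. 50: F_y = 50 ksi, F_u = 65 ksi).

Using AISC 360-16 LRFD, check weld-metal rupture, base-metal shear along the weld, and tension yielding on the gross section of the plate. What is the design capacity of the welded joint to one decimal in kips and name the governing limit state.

Weld metal: throat = 0.707×0.5 = 0.3535 in, L = 2×8 = 16 in. φR_n = 0.75 × 0.6 × 80 × 0.3535 × 16 = 203.6 kips.
Base metal shear (0.375 in plate): yield φR_n = 1.0×0.6×50×0.375×16 = 180.0 kips; rupture φR_n = 0.75×0.6×65×0.375×16 = 175.5 kips; take 175.5 kips (rupture).
Tension yield (gross): A_g = 4.75×0.375 = 1.7813 in². φR_n = 0.90 × 50 × 1.7813 = 80.2 kips.
Governing: min(203.6, 175.5, 80.2) = 80.2 kips → gross-section yield.

80.2 kips (gross-section yield governs)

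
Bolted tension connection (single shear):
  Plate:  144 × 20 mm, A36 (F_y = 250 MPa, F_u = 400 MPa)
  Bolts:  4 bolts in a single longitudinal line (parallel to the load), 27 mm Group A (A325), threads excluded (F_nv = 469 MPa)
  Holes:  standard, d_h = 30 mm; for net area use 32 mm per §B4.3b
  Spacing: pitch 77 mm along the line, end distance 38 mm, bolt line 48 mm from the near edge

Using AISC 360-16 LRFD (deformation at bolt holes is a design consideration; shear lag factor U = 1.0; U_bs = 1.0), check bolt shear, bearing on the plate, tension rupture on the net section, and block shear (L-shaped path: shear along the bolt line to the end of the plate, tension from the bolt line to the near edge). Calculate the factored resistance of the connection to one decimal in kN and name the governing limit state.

672.0 kN (net-section rupture governs)

Bolt shear: A_b = π(27)²/4 = 572.56 mm². φR_n = 0.75 × 469 × 572.56 × 4 × 1 = 805.6 kN.
Bearing (20 mm plate, F_u = 400 MPa): end bolts L_c = 38 − 30/2 = 23, R_n = min(1.2×23×20×400, 2.4×27×20×400) = 220.8 kN/bolt; interior L_c = 77 − 30 = 47, R_n = 451.2 kN/bolt. φR_n = 0.75 × (1×220.8 + 3×451.2) = 1180.8 kN.
Tension rupture (net): A_n = (144 − 1×32)×20 = 2240 mm² (U = 1.0, A_e = A_n). φR_n = 0.75 × 400 × 2240 = 672.0 kN.
Block shear: shear path 1×[38+3×77] = 1×269 mm, A_gv = 5380, A_nv = 1×(269 − 3.5×32)×20 = 3140 mm²; tension to near edge: (48 − 0.5×32)×20 = 640 mm². R_n = min(0.6×400×3140, 0.6×250×5380) + 1.0×400×640 = min(753.6, 807) + 256 = 1009.6 kN. φR_n = 0.75 × 1009.6 = 757.2 kN.
Governing: min(805.6, 1180.8, 672.0, 757.2) = 672.0 kN → net-section rupture.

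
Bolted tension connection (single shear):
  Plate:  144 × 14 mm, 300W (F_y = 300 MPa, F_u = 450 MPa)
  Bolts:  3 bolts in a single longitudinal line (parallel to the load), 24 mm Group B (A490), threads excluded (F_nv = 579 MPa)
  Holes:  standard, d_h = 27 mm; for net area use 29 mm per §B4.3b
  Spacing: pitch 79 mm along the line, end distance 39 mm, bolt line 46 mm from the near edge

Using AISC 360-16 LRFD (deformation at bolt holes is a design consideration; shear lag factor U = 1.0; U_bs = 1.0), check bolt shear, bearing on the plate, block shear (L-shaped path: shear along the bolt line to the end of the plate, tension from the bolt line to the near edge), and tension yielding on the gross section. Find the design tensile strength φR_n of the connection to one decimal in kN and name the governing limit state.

501.8 kN (block shear governs)

Bolt shear: A_b = π(24)²/4 = 452.39 mm². φR_n = 0.75 × 579 × 452.39 × 3 × 1 = 589.4 kN.
Bearing (14 mm plate, F_u = 450 MPa): end bolts L_c = 39 − 27/2 = 25.5, R_n = min(1.2×25.5×14×450, 2.4×24×14×450) = 192.78 kN/bolt; interior L_c = 79 − 27 = 52, R_n = 362.88 kN/bolt. φR_n = 0.75 × (1×192.78 + 2×362.88) = 688.9 kN.
Block shear: shear path 1×[39+2×79] = 1×197 mm, A_gv = 2758, A_nv = 1×(197 − 2.5×29)×14 = 1743 mm²; tension to near edge: (46 − 0.5×29)×14 = 441 mm². R_n = min(0.6×450×1743, 0.6×300×2758) + 1.0×450×441 = min(470.61, 496.44) + 198.45 = 669.06 kN. φR_n = 0.75 × 669.06 = 501.8 kN.
Tension yield (gross): A_g = 144×14 = 2016 mm². φR_n = 0.90 × 300 × 2016 = 544.3 kN.
Governing: min(589.4, 688.9, 501.8, 544.3) = 501.8 kN → block shear.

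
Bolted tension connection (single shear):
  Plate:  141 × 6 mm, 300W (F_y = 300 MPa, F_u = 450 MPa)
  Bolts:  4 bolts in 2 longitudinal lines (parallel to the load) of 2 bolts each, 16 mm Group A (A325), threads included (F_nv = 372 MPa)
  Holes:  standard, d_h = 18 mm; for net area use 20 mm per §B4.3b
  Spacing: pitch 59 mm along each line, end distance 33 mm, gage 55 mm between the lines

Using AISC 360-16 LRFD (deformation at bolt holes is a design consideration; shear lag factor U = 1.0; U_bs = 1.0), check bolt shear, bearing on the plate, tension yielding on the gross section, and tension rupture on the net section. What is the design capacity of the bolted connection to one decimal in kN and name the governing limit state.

Bolt shear: A_b = π(16)²/4 = 201.06 mm². φR_n = 0.75 × 372 × 201.06 × 4 × 1 = 224.4 kN.
Bearing (6 mm plate, F_u = 450 MPa): end bolts L_c = 33 − 18/2 = 24, R_n = min(1.2×24×6×450, 2.4×16×6×450) = 77.76 kN/bolt; interior L_c = 59 − 18 = 41, R_n = 103.68 kN/bolt. φR_n = 0.75 × (2×77.76 + 2×103.68) = 272.2 kN.
Tension yield (gross): A_g = 141×6 = 846 mm². φR_n = 0.90 × 300 × 846 = 228.4 kN.
Tension rupture (net): A_n = (141 − 2×20)×6 = 606 mm² (U = 1.0, A_e = A_n). φR_n = 0.75 × 450 × 606 = 204.5 kN.
Governing: min(224.4, 272.2, 228.4, 204.5) = 204.5 kN → net-section rupture.

204.5 kN (net-section rupture governs)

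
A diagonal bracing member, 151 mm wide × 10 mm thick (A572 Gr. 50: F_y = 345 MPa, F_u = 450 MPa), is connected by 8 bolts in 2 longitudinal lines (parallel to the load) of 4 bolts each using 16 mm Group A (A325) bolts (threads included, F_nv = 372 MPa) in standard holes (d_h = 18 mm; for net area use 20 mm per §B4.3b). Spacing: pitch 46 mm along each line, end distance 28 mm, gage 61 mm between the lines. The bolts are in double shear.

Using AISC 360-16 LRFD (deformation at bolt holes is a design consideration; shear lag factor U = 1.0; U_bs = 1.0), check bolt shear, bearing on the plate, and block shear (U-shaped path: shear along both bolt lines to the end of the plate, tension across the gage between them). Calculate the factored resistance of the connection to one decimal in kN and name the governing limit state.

Bolt shear: A_b = π(16)²/4 = 201.06 mm². φR_n = 0.75 × 372 × 201.06 × 8 × 2 = 897.5 kN.
Bearing (10 mm plate, F_u = 450 MPa): end bolts L_c = 28 − 18/2 = 19, R_n = min(1.2×19×10×450, 2.4×16×10×450) = 102.6 kN/bolt; interior L_c = 46 − 18 = 28, R_n = 151.2 kN/bolt. φR_n = 0.75 × (2×102.6 + 6×151.2) = 834.3 kN.
Block shear: shear path 2×[28+3×46] = 2×166 mm, A_gv = 3320, A_nv = 2×(166 − 3.5×20)×10 = 1920 mm²; tension across gage: (61 − 1×20)×10 = 410 mm². R_n = min(0.6×450×1920, 0.6×345×3320) + 1.0×450×410 = min(518.4, 687.24) + 184.5 = 702.9 kN. φR_n = 0.75 × 702.9 = 527.2 kN.
Governing: min(897.5, 834.3, 527.2) = 527.2 kN → block shear.

527.2 kN (block shear governs)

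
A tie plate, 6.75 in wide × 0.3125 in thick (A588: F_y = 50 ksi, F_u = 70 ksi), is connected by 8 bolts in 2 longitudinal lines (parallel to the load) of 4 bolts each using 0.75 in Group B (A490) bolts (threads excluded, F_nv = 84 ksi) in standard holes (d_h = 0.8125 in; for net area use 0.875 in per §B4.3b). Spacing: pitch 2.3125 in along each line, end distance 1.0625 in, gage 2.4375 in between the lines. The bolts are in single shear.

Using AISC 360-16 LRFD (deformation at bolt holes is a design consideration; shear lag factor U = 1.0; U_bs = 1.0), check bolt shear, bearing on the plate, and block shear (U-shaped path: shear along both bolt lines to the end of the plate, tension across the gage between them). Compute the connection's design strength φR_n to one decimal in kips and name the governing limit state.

122.8 kips (block shear governs)

Bolt shear: A_b = π(0.75)²/4 = 0.44179 in². φR_n = 0.75 × 84 × 0.44179 × 8 × 1 = 222.7 kips.
Bearing (0.3125 in plate, F_u = 70 ksi): end bolts L_c = 1.0625 − 0.8125/2 = 0.65625, R_n = min(1.2×0.65625×0.3125×70, 2.4×0.75×0.3125×70) = 17.227 kips/bolt; interior L_c = 2.3125 − 0.8125 = 1.5, R_n = 39.375 kips/bolt. φR_n = 0.75 × (2×17.227 + 6×39.375) = 203.0 kips.
Block shear: shear path 2×[1.0625+3×2.3125] = 2×8 in, A_gv = 5, A_nv = 2×(8 − 3.5×0.875)×0.3125 = 3.0859 in²; tension across gage: (2.4375 − 1×0.875)×0.3125 = 0.48828 in². R_n = min(0.6×70×3.0859, 0.6×50×5) + 1.0×70×0.48828 = min(129.61, 150) + 34.18 = 163.79 kips. φR_n = 0.75 × 163.79 = 122.8 kips.
Governing: min(222.7, 203.0, 122.8) = 122.8 kips → block shear.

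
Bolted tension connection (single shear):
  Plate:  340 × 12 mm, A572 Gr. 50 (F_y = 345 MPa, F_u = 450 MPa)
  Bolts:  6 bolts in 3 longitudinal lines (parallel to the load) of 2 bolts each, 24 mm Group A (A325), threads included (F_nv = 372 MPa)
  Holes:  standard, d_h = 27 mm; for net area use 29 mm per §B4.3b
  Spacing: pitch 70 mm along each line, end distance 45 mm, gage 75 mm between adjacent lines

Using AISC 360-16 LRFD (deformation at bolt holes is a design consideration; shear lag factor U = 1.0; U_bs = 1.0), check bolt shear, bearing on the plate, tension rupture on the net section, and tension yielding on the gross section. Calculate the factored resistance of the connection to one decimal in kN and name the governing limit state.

Bolt shear: A_b = π(24)²/4 = 452.39 mm². φR_n = 0.75 × 372 × 452.39 × 6 × 1 = 757.3 kN.
Bearing (12 mm plate, F_u = 450 MPa): end bolts L_c = 45 − 27/2 = 31.5, R_n = min(1.2×31.5×12×450, 2.4×24×12×450) = 204.12 kN/bolt; interior L_c = 70 − 27 = 43, R_n = 278.64 kN/bolt. φR_n = 0.75 × (3×204.12 + 3×278.64) = 1086.2 kN.
Tension rupture (net): A_n = (340 − 3×29)×12 = 3036 mm² (U = 1.0, A_e = A_n). φR_n = 0.75 × 450 × 3036 = 1024.7 kN.
Tension yield (gross): A_g = 340×12 = 4080 mm². φR_n = 0.90 × 345 × 4080 = 1266.8 kN.
Governing: min(757.3, 1086.2, 1024.7, 1266.8) = 757.3 kN → bolt shear.

757.3 kN (bolt shear governs)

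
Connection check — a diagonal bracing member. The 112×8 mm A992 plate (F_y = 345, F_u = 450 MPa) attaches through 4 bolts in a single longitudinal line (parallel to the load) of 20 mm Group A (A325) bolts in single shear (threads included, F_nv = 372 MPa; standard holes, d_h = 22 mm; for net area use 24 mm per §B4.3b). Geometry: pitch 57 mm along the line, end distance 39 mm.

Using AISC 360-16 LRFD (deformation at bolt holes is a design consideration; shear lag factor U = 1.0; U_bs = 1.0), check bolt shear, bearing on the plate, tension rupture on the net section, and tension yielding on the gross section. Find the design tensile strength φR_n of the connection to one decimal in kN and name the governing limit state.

Bolt shear: A_b = π(20)²/4 = 314.16 mm². φR_n = 0.75 × 372 × 314.16 × 4 × 1 = 350.6 kN.
Bearing (8 mm plate, F_u = 450 MPa): end bolts L_c = 39 − 22/2 = 28, R_n = min(1.2×28×8×450, 2.4×20×8×450) = 120.96 kN/bolt; interior L_c = 57 − 22 = 35, R_n = 151.2 kN/bolt. φR_n = 0.75 × (1×120.96 + 3×151.2) = 430.9 kN.
Tension rupture (net): A_n = (112 − 1×24)×8 = 704 mm² (U = 1.0, A_e = A_n). φR_n = 0.75 × 450 × 704 = 237.6 kN.
Tension yield (gross): A_g = 112×8 = 896 mm². φR_n = 0.90 × 345 × 896 = 278.2 kN.
Governing: min(350.6, 430.9, 237.6, 278.2) = 237.6 kN → net-section rupture.

237.6 kN (net-section rupture governs)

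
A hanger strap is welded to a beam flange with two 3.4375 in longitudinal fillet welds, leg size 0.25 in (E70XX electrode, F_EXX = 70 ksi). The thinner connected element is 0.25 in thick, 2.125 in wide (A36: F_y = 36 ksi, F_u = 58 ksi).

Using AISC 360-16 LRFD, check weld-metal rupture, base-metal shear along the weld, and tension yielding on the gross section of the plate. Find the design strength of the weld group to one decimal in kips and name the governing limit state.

Weld metal: throat = 0.707×0.25 = 0.17675 in, L = 2×3.4375 = 6.875 in. φR_n = 0.75 × 0.6 × 70 × 0.17675 × 6.875 = 38.3 kips.
Base metal shear (0.25 in plate): yield φR_n = 1.0×0.6×36×0.25×6.875 = 37.1 kips; rupture φR_n = 0.75×0.6×58×0.25×6.875 = 44.9 kips; take 37.1 kips (yield).
Tension yield (gross): A_g = 2.125×0.25 = 0.53125 in². φR_n = 0.90 × 36 × 0.53125 = 17.2 kips.
Governing: min(38.3, 37.1, 17.2) = 17.2 kips → gross-section yield.

17.2 kips (gross-section yield governs)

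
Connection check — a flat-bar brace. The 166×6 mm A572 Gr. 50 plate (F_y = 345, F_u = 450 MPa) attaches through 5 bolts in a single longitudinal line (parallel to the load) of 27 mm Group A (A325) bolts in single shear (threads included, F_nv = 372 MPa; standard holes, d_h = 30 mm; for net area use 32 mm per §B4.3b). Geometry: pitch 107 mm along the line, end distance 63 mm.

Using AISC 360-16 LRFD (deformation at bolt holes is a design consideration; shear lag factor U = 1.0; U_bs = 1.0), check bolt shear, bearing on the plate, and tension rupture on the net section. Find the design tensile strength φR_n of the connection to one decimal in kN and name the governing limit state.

Bolt shear: A_b = π(27)²/4 = 572.56 mm². φR_n = 0.75 × 372 × 572.56 × 5 × 1 = 798.7 kN.
Bearing (6 mm plate, F_u = 450 MPa): end bolts L_c = 63 − 30/2 = 48, R_n = min(1.2×48×6×450, 2.4×27×6×450) = 155.52 kN/bolt; interior L_c = 107 − 30 = 77, R_n = 174.96 kN/bolt. φR_n = 0.75 × (1×155.52 + 4×174.96) = 641.5 kN.
Tension rupture (net): A_n = (166 − 1×32)×6 = 804 mm² (U = 1.0, A_e = A_n). φR_n = 0.75 × 450 × 804 = 271.4 kN.
Governing: min(798.7, 641.5, 271.4) = 271.4 kN → net-section rupture.

271.4 kN (net-section rupture governs)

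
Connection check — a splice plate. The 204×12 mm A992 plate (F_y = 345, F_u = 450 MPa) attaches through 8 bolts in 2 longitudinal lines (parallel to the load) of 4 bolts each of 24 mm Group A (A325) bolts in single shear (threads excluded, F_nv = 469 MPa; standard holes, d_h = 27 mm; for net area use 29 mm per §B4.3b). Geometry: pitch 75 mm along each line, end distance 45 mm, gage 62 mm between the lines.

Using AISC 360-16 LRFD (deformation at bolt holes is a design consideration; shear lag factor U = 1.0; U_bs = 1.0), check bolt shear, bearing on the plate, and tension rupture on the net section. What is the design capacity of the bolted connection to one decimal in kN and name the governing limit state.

Bolt shear: A_b = π(24)²/4 = 452.39 mm². φR_n = 0.75 × 469 × 452.39 × 8 × 1 = 1273.0 kN.
Bearing (12 mm plate, F_u = 450 MPa): end bolts L_c = 45 − 27/2 = 31.5, R_n = min(1.2×31.5×12×450, 2.4×24×12×450) = 204.12 kN/bolt; interior L_c = 75 − 27 = 48, R_n = 311.04 kN/bolt. φR_n = 0.75 × (2×204.12 + 6×311.04) = 1705.9 kN.
Tension rupture (net): A_n = (204 − 2×29)×12 = 1752 mm² (U = 1.0, A_e = A_n). φR_n = 0.75 × 450 × 1752 = 591.3 kN.
Governing: min(1273.0, 1705.9, 591.3) = 591.3 kN → net-section rupture.

591.3 kN (net-section rupture governs)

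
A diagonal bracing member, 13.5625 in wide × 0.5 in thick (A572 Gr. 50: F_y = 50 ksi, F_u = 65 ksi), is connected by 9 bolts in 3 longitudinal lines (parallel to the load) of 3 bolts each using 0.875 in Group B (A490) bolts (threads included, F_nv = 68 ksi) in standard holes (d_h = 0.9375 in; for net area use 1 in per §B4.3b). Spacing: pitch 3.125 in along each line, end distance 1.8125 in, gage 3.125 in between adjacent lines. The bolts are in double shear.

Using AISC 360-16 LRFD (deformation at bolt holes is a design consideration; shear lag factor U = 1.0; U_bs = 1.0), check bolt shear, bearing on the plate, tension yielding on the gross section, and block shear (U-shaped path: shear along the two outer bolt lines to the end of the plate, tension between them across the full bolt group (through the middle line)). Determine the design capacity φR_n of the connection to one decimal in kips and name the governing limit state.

266.3 kips (block shear governs)

Bolt shear: A_b = π(0.875)²/4 = 0.60132 in². φR_n = 0.75 × 68 × 0.60132 × 9 × 2 = 552.0 kips.
Bearing (0.5 in plate, F_u = 65 ksi): end bolts L_c = 1.8125 − 0.9375/2 = 1.34375, R_n = min(1.2×1.34375×0.5×65, 2.4×0.875×0.5×65) = 52.406 kips/bolt; interior L_c = 3.125 − 0.9375 = 2.1875, R_n = 68.25 kips/bolt. φR_n = 0.75 × (3×52.406 + 6×68.25) = 425.0 kips.
Tension yield (gross): A_g = 13.5625×0.5 = 6.7813 in². φR_n = 0.90 × 50 × 6.7813 = 305.2 kips.
Block shear: shear path 2×[1.8125+2×3.125] = 2×8.0625 in, A_gv = 8.0625, A_nv = 2×(8.0625 − 2.5×1)×0.5 = 5.5625 in²; tension across gage: (6.25 − 2×1)×0.5 = 2.125 in². R_n = min(0.6×65×5.5625, 0.6×50×8.0625) + 1.0×65×2.125 = min(216.94, 241.88) + 138.13 = 355.07 kips. φR_n = 0.75 × 355.07 = 266.3 kips.
Governing: min(552.0, 425.0, 305.2, 266.3) = 266.3 kips → block shear.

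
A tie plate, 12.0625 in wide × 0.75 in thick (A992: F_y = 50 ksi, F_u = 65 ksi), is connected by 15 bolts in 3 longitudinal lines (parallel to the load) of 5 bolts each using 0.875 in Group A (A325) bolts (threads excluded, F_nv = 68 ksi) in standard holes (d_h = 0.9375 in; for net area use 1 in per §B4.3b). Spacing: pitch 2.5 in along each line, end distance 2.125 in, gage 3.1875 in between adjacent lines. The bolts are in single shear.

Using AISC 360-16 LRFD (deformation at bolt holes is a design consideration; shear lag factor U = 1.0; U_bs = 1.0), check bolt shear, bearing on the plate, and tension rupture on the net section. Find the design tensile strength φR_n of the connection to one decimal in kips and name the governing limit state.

Bolt shear: A_b = π(0.875)²/4 = 0.60132 in². φR_n = 0.75 × 68 × 0.60132 × 15 × 1 = 460.0 kips.
Bearing (0.75 in plate, F_u = 65 ksi): end bolts L_c = 2.125 − 0.9375/2 = 1.65625, R_n = min(1.2×1.65625×0.75×65, 2.4×0.875×0.75×65) = 96.891 kips/bolt; interior L_c = 2.5 − 0.9375 = 1.5625, R_n = 91.406 kips/bolt. φR_n = 0.75 × (3×96.891 + 12×91.406) = 1040.7 kips.
Tension rupture (net): A_n = (12.0625 − 3×1)×0.75 = 6.7969 in² (U = 1.0, A_e = A_n). φR_n = 0.75 × 65 × 6.7969 = 331.3 kips.
Governing: min(460.0, 1040.7, 331.3) = 331.3 kips → net-section rupture.

331.3 kips (net-section rupture governs)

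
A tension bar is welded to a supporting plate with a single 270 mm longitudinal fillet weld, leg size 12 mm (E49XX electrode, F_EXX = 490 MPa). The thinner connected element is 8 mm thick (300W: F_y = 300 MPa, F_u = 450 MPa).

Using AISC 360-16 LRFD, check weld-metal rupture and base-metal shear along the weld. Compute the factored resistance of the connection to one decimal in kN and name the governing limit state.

Weld metal: throat = 0.707×12 = 8.484 mm, L = 270 mm. φR_n = 0.75 × 0.6 × 490 × 8.484 × 270 = 505.1 kN.
Base metal shear (8 mm plate): yield φR_n = 1.0×0.6×300×8×270 = 388.8 kN; rupture φR_n = 0.75×0.6×450×8×270 = 437.4 kN; take 388.8 kN (yield).
Governing: min(505.1, 388.8) = 388.8 kN → base-metal shear.

388.8 kN (base-metal shear governs)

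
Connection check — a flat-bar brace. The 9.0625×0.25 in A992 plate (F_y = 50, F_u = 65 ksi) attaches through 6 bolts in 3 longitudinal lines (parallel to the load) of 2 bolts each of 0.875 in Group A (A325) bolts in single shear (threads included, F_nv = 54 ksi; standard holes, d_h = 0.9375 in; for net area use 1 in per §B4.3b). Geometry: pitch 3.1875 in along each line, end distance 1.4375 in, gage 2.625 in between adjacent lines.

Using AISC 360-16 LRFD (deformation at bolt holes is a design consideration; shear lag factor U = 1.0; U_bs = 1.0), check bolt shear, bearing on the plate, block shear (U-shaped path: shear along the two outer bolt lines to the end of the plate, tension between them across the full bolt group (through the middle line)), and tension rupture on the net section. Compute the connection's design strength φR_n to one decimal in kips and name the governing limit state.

73.9 kips (net-section rupture governs)

Bolt shear: A_b = π(0.875)²/4 = 0.60132 in². φR_n = 0.75 × 54 × 0.60132 × 6 × 1 = 146.1 kips.
Bearing (0.25 in plate, F_u = 65 ksi): end bolts L_c = 1.4375 − 0.9375/2 = 0.96875, R_n = min(1.2×0.96875×0.25×65, 2.4×0.875×0.25×65) = 18.891 kips/bolt; interior L_c = 3.1875 − 0.9375 = 2.25, R_n = 34.125 kips/bolt. φR_n = 0.75 × (3×18.891 + 3×34.125) = 119.3 kips.
Block shear: shear path 2×[1.4375+1×3.1875] = 2×4.625 in, A_gv = 2.3125, A_nv = 2×(4.625 − 1.5×1)×0.25 = 1.5625 in²; tension across gage: (5.25 − 2×1)×0.25 = 0.8125 in². R_n = min(0.6×65×1.5625, 0.6×50×2.3125) + 1.0×65×0.8125 = min(60.938, 69.375) + 52.813 = 113.75 kips. φR_n = 0.75 × 113.75 = 85.3 kips.
Tension rupture (net): A_n = (9.0625 − 3×1)×0.25 = 1.5156 in² (U = 1.0, A_e = A_n). φR_n = 0.75 × 65 × 1.5156 = 73.9 kips.
Governing: min(146.1, 119.3, 85.3, 73.9) = 73.9 kips → net-section rupture.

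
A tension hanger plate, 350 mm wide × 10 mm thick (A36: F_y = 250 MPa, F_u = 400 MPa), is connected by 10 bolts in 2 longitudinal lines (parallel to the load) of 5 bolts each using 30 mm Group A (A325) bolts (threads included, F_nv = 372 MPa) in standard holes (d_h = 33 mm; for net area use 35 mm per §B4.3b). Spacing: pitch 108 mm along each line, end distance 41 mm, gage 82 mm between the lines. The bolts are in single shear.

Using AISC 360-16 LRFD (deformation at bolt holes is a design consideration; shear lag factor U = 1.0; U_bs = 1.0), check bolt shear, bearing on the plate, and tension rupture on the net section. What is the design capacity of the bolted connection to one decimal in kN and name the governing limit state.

Bolt shear: A_b = π(30)²/4 = 706.86 mm². φR_n = 0.75 × 372 × 706.86 × 10 × 1 = 1972.1 kN.
Bearing (10 mm plate, F_u = 400 MPa): end bolts L_c = 41 − 33/2 = 24.5, R_n = min(1.2×24.5×10×400, 2.4×30×10×400) = 117.6 kN/bolt; interior L_c = 108 − 33 = 75, R_n = 288 kN/bolt. φR_n = 0.75 × (2×117.6 + 8×288) = 1904.4 kN.
Tension rupture (net): A_n = (350 − 2×35)×10 = 2800 mm² (U = 1.0, A_e = A_n). φR_n = 0.75 × 400 × 2800 = 840.0 kN.
Governing: min(1972.1, 1904.4, 840.0) = 840.0 kN → net-section rupture.

840.0 kN (net-section rupture governs)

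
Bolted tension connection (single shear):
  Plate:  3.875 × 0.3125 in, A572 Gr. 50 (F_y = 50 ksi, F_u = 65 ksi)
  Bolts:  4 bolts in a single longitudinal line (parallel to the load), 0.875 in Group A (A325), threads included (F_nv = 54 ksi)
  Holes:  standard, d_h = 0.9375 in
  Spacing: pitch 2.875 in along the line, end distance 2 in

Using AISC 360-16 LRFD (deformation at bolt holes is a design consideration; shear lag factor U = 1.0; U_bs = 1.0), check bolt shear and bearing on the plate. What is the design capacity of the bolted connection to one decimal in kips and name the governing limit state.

Bolt shear: A_b = π(0.875)²/4 = 0.60132 in². φR_n = 0.75 × 54 × 0.60132 × 4 × 1 = 97.4 kips.
Bearing (0.3125 in plate, F_u = 65 ksi): end bolts L_c = 2 − 0.9375/2 = 1.53125, R_n = min(1.2×1.53125×0.3125×65, 2.4×0.875×0.3125×65) = 37.324 kips/bolt; interior L_c = 2.875 − 0.9375 = 1.9375, R_n = 42.656 kips/bolt. φR_n = 0.75 × (1×37.324 + 3×42.656) = 124.0 kips.
Governing: min(97.4, 124.0) = 97.4 kips → bolt shear.

97.4 kips (bolt shear governs)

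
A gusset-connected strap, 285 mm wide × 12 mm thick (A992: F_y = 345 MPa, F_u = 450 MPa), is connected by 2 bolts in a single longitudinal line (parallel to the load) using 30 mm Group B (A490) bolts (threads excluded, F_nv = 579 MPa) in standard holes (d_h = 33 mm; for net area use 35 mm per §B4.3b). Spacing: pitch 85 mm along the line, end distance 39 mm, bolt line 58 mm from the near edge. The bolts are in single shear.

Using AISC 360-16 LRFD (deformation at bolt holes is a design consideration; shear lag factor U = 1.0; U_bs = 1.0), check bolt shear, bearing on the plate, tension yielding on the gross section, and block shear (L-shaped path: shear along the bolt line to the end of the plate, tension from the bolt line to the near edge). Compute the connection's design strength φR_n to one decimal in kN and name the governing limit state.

Bolt shear: A_b = π(30)²/4 = 706.86 mm². φR_n = 0.75 × 579 × 706.86 × 2 × 1 = 613.9 kN.
Bearing (12 mm plate, F_u = 450 MPa): end bolts L_c = 39 − 33/2 = 22.5, R_n = min(1.2×22.5×12×450, 2.4×30×12×450) = 145.8 kN/bolt; interior L_c = 85 − 33 = 52, R_n = 336.96 kN/bolt. φR_n = 0.75 × (1×145.8 + 1×336.96) = 362.1 kN.
Tension yield (gross): A_g = 285×12 = 3420 mm². φR_n = 0.90 × 345 × 3420 = 1061.9 kN.
Block shear: shear path 1×[39+1×85] = 1×124 mm, A_gv = 1488, A_nv = 1×(124 − 1.5×35)×12 = 858 mm²; tension to near edge: (58 − 0.5×35)×12 = 486 mm². R_n = min(0.6×450×858, 0.6×345×1488) + 1.0×450×486 = min(231.66, 308.02) + 218.7 = 450.36 kN. φR_n = 0.75 × 450.36 = 337.8 kN.
Governing: min(613.9, 362.1, 1061.9, 337.8) = 337.8 kN → block shear.

337.8 kN (block shear governs)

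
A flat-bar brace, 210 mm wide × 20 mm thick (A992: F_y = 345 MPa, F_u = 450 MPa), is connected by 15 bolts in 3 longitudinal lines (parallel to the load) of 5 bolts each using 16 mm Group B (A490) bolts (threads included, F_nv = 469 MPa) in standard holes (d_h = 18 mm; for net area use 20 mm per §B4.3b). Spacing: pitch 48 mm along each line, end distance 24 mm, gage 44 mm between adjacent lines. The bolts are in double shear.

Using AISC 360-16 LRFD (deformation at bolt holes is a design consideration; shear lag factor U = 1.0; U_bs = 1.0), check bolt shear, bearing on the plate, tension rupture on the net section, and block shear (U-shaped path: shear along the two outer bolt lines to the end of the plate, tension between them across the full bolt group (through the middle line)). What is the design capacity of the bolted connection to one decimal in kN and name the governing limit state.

1012.5 kN (net-section rupture governs)

Bolt shear: A_b = π(16)²/4 = 201.06 mm². φR_n = 0.75 × 469 × 201.06 × 15 × 2 = 2121.7 kN.
Bearing (20 mm plate, F_u = 450 MPa): end bolts L_c = 24 − 18/2 = 15, R_n = min(1.2×15×20×450, 2.4×16×20×450) = 162 kN/bolt; interior L_c = 48 − 18 = 30, R_n = 324 kN/bolt. φR_n = 0.75 × (3×162 + 12×324) = 3280.5 kN.
Tension rupture (net): A_n = (210 − 3×20)×20 = 3000 mm² (U = 1.0, A_e = A_n). φR_n = 0.75 × 450 × 3000 = 1012.5 kN.
Block shear: shear path 2×[24+4×48] = 2×216 mm, A_gv = 8640, A_nv = 2×(216 − 4.5×20)×20 = 5040 mm²; tension across gage: (88 − 2×20)×20 = 960 mm². R_n = min(0.6×450×5040, 0.6×345×8640) + 1.0×450×960 = min(1360.8, 1788.5) + 432 = 1792.8 kN. φR_n = 0.75 × 1792.8 = 1344.6 kN.
Governing: min(2121.7, 3280.5, 1012.5, 1344.6) = 1012.5 kN → net-section rupture.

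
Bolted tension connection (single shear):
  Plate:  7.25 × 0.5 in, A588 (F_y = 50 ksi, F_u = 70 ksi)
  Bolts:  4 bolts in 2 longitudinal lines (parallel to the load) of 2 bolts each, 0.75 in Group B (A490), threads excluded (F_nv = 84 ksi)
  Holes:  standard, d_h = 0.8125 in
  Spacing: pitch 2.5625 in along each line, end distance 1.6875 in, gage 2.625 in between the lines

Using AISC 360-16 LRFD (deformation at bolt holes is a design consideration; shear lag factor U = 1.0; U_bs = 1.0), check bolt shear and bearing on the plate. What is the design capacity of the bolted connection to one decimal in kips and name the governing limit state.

111.3 kips (bolt shear governs)

Bolt shear: A_b = π(0.75)²/4 = 0.44179 in². φR_n = 0.75 × 84 × 0.44179 × 4 × 1 = 111.3 kips.
Bearing (0.5 in plate, F_u = 70 ksi): end bolts L_c = 1.6875 − 0.8125/2 = 1.28125, R_n = min(1.2×1.28125×0.5×70, 2.4×0.75×0.5×70) = 53.813 kips/bolt; interior L_c = 2.5625 − 0.8125 = 1.75, R_n = 63 kips/bolt. φR_n = 0.75 × (2×53.813 + 2×63) = 175.2 kips.
Governing: min(111.3, 175.2) = 111.3 kips → bolt shear.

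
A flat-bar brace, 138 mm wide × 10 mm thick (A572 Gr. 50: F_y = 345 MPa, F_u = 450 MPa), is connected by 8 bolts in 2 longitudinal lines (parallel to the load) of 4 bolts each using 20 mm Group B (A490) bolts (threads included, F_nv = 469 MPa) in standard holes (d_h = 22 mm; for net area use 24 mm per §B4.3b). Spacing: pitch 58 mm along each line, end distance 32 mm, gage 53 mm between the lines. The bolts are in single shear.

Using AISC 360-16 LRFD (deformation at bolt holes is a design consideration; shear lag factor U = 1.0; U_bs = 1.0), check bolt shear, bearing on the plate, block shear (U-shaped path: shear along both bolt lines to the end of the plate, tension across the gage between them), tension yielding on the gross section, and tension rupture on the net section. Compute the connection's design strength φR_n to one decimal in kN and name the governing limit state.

Bolt shear: A_b = π(20)²/4 = 314.16 mm². φR_n = 0.75 × 469 × 314.16 × 8 × 1 = 884.0 kN.
Bearing (10 mm plate, F_u = 450 MPa): end bolts L_c = 32 − 22/2 = 21, R_n = min(1.2×21×10×450, 2.4×20×10×450) = 113.4 kN/bolt; interior L_c = 58 − 22 = 36, R_n = 194.4 kN/bolt. φR_n = 0.75 × (2×113.4 + 6×194.4) = 1044.9 kN.
Block shear: shear path 2×[32+3×58] = 2×206 mm, A_gv = 4120, A_nv = 2×(206 − 3.5×24)×10 = 2440 mm²; tension across gage: (53 − 1×24)×10 = 290 mm². R_n = min(0.6×450×2440, 0.6×345×4120) + 1.0×450×290 = min(658.8, 852.84) + 130.5 = 789.3 kN. φR_n = 0.75 × 789.3 = 592.0 kN.
Tension yield (gross): A_g = 138×10 = 1380 mm². φR_n = 0.90 × 345 × 1380 = 428.5 kN.
Tension rupture (net): A_n = (138 − 2×24)×10 = 900 mm² (U = 1.0, A_e = A_n). φR_n = 0.75 × 450 × 900 = 303.8 kN.
Governing: min(884.0, 1044.9, 592.0, 428.5, 303.8) = 303.8 kN → net-section rupture.

303.8 kN (net-section rupture governs)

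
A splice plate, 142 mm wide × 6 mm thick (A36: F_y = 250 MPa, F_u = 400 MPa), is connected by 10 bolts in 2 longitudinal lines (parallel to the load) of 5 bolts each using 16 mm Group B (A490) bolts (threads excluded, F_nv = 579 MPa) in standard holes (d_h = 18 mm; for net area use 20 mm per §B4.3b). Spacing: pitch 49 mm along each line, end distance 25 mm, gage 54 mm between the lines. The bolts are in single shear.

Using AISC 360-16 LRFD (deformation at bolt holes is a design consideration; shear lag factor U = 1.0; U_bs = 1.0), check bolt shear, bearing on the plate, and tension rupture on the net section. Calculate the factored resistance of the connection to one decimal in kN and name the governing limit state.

Bolt shear: A_b = π(16)²/4 = 201.06 mm². φR_n = 0.75 × 579 × 201.06 × 10 × 1 = 873.1 kN.
Bearing (6 mm plate, F_u = 400 MPa): end bolts L_c = 25 − 18/2 = 16, R_n = min(1.2×16×6×400, 2.4×16×6×400) = 46.08 kN/bolt; interior L_c = 49 − 18 = 31, R_n = 89.28 kN/bolt. φR_n = 0.75 × (2×46.08 + 8×89.28) = 604.8 kN.
Tension rupture (net): A_n = (142 − 2×20)×6 = 612 mm² (U = 1.0, A_e = A_n). φR_n = 0.75 × 400 × 612 = 183.6 kN.
Governing: min(873.1, 604.8, 183.6) = 183.6 kN → net-section rupture.

183.6 kN (net-section rupture governs)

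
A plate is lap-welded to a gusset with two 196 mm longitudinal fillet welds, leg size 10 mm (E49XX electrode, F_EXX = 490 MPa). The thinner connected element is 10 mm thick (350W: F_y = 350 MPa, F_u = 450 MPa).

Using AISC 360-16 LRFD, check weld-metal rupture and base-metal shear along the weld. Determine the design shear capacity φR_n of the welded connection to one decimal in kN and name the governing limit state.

611.1 kN (weld metal governs)

Weld metal: throat = 0.707×10 = 7.07 mm, L = 2×196 = 392 mm. φR_n = 0.75 × 0.6 × 490 × 7.07 × 392 = 611.1 kN.
Base metal shear (10 mm plate): yield φR_n = 1.0×0.6×350×10×392 = 823.2 kN; rupture φR_n = 0.75×0.6×450×10×392 = 793.8 kN; take 793.8 kN (rupture).
Governing: min(611.1, 793.8) = 611.1 kN → weld metal.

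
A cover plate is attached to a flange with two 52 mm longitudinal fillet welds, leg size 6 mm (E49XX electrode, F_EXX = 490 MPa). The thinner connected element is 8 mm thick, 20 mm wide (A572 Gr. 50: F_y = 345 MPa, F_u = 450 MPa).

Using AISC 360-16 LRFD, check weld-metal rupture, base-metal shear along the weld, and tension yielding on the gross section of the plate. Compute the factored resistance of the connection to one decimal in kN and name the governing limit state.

Weld metal: throat = 0.707×6 = 4.242 mm, L = 2×52 = 104 mm. φR_n = 0.75 × 0.6 × 490 × 4.242 × 104 = 97.3 kN.
Base metal shear (8 mm plate): yield φR_n = 1.0×0.6×345×8×104 = 172.2 kN; rupture φR_n = 0.75×0.6×450×8×104 = 168.5 kN; take 168.5 kN (rupture).
Tension yield (gross): A_g = 20×8 = 160 mm². φR_n = 0.90 × 345 × 160 = 49.7 kN.
Governing: min(97.3, 168.5, 49.7) = 49.7 kN → gross-section yield.

49.7 kN (gross-section yield governs)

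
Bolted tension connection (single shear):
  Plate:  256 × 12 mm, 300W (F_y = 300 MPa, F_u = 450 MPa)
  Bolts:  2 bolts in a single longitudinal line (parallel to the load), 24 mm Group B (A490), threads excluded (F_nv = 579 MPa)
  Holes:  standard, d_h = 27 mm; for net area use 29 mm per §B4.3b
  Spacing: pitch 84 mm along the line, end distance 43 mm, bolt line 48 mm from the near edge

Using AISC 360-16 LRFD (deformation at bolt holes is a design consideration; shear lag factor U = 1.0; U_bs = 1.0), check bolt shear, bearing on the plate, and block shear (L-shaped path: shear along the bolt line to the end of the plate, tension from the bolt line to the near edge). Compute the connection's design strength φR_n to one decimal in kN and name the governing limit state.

338.6 kN (block shear governs)

Bolt shear: A_b = π(24)²/4 = 452.39 mm². φR_n = 0.75 × 579 × 452.39 × 2 × 1 = 392.9 kN.
Bearing (12 mm plate, F_u = 450 MPa): end bolts L_c = 43 − 27/2 = 29.5, R_n = min(1.2×29.5×12×450, 2.4×24×12×450) = 191.16 kN/bolt; interior L_c = 84 − 27 = 57, R_n = 311.04 kN/bolt. φR_n = 0.75 × (1×191.16 + 1×311.04) = 376.7 kN.
Block shear: shear path 1×[43+1×84] = 1×127 mm, A_gv = 1524, A_nv = 1×(127 − 1.5×29)×12 = 1002 mm²; tension to near edge: (48 − 0.5×29)×12 = 402 mm². R_n = min(0.6×450×1002, 0.6×300×1524) + 1.0×450×402 = min(270.54, 274.32) + 180.9 = 451.44 kN. φR_n = 0.75 × 451.44 = 338.6 kN.
Governing: min(392.9, 376.7, 338.6) = 338.6 kN → block shear.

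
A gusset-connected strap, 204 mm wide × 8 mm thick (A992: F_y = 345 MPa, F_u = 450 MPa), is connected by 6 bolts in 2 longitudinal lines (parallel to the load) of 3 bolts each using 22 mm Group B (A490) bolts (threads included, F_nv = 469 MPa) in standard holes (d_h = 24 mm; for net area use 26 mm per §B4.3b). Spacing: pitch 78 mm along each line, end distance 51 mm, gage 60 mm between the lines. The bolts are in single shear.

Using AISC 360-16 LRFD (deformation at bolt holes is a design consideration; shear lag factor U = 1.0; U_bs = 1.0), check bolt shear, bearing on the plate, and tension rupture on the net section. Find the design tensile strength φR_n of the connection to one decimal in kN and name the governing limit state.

Bolt shear: A_b = π(22)²/4 = 380.13 mm². φR_n = 0.75 × 469 × 380.13 × 6 × 1 = 802.3 kN.
Bearing (8 mm plate, F_u = 450 MPa): end bolts L_c = 51 − 24/2 = 39, R_n = min(1.2×39×8×450, 2.4×22×8×450) = 168.48 kN/bolt; interior L_c = 78 − 24 = 54, R_n = 190.08 kN/bolt. φR_n = 0.75 × (2×168.48 + 4×190.08) = 823.0 kN.
Tension rupture (net): A_n = (204 − 2×26)×8 = 1216 mm² (U = 1.0, A_e = A_n). φR_n = 0.75 × 450 × 1216 = 410.4 kN.
Governing: min(802.3, 823.0, 410.4) = 410.4 kN → net-section rupture.

410.4 kN (net-section rupture governs)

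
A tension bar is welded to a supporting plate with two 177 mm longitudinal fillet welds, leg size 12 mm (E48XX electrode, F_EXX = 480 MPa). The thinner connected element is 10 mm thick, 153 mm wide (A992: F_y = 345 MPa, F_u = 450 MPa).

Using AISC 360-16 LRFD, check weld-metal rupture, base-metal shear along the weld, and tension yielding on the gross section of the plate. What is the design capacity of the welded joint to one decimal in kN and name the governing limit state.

475.1 kN (gross-section yield governs)

Weld metal: throat = 0.707×12 = 8.484 mm, L = 2×177 = 354 mm. φR_n = 0.75 × 0.6 × 480 × 8.484 × 354 = 648.7 kN.
Base metal shear (10 mm plate): yield φR_n = 1.0×0.6×345×10×354 = 732.8 kN; rupture φR_n = 0.75×0.6×450×10×354 = 716.9 kN; take 716.9 kN (rupture).
Tension yield (gross): A_g = 153×10 = 1530 mm². φR_n = 0.90 × 345 × 1530 = 475.1 kN.
Governing: min(648.7, 716.9, 475.1) = 475.1 kN → gross-section yield.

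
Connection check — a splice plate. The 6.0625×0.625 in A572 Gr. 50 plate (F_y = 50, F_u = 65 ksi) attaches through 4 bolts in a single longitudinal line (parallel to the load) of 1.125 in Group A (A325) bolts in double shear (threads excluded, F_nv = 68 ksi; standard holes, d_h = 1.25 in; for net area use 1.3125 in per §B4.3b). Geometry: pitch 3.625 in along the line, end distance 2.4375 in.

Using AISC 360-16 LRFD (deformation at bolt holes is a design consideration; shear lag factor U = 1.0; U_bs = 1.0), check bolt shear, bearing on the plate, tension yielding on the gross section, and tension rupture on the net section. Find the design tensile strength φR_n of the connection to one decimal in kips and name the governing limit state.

144.7 kips (net-section rupture governs)

Bolt shear: A_b = π(1.125)²/4 = 0.99402 in². φR_n = 0.75 × 68 × 0.99402 × 4 × 2 = 405.6 kips.
Bearing (0.625 in plate, F_u = 65 ksi): end bolts L_c = 2.4375 − 1.25/2 = 1.8125, R_n = min(1.2×1.8125×0.625×65, 2.4×1.125×0.625×65) = 88.359 kips/bolt; interior L_c = 3.625 − 1.25 = 2.375, R_n = 109.69 kips/bolt. φR_n = 0.75 × (1×88.359 + 3×109.69) = 313.1 kips.
Tension yield (gross): A_g = 6.0625×0.625 = 3.7891 in². φR_n = 0.90 × 50 × 3.7891 = 170.5 kips.
Tension rupture (net): A_n = (6.0625 − 1×1.3125)×0.625 = 2.9688 in² (U = 1.0, A_e = A_n). φR_n = 0.75 × 65 × 2.9688 = 144.7 kips.
Governing: min(405.6, 313.1, 170.5, 144.7) = 144.7 kips → net-section rupture.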